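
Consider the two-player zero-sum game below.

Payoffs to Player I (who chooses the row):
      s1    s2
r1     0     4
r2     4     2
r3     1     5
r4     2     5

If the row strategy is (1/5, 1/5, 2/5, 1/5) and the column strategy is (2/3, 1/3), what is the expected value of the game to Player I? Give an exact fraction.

Against (2/3, 1/3), each row's expected payoff is r1: 4/3; r2: 10/3; r3: 7/3; r4: 3.
Taking the (1/5, 1/5, 2/5, 1/5)-weighted average: (1/5)·(4/3) + (1/5)·(10/3) + (2/5)·(7/3) + (1/5)·(3) = 37/15.

37/15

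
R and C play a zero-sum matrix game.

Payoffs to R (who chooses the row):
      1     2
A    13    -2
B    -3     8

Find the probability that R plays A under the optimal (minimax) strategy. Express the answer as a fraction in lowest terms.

Row minima are -2 and -3, so R's maximin is -2; column maxima are 13 and 8, so C's minimax is 8. These differ, so the equilibrium is in mixed strategies.
Let R play A with probability p. C is indifferent when 13p − 3(1−p) = −2p + 8(1−p), giving p = 11/26.

11/26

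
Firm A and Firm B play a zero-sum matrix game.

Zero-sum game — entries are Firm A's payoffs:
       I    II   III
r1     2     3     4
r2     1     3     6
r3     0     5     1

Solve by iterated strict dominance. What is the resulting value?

Column II is strictly dominated by I for Firm B (2<3, 1<3, 0<5); eliminate II.
Row r3 is strictly dominated by row r1 (2>0, 4>1); eliminate r3.
Column III is strictly dominated by I for Firm B (2<4, 1<6); eliminate III.
Row r2 is strictly dominated by row r1 (2>1); eliminate r2.
Only (r1, I) remains, with payoff 2.

2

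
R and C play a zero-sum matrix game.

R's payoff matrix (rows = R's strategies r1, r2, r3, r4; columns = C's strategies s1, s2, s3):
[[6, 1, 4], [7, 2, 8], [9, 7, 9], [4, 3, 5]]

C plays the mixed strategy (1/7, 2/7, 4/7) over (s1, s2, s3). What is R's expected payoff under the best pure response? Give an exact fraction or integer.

59/7

r1: (6)·(1/7) + (1)·(2/7) + (4)·(4/7) = 24/7.
r2: (7)·(1/7) + (2)·(2/7) + (8)·(4/7) = 43/7.
r3: (9)·(1/7) + (7)·(2/7) + (9)·(4/7) = 59/7.
r4: (4)·(1/7) + (3)·(2/7) + (5)·(4/7) = 30/7.
The best pure response is r3 with expected payoff 59/7.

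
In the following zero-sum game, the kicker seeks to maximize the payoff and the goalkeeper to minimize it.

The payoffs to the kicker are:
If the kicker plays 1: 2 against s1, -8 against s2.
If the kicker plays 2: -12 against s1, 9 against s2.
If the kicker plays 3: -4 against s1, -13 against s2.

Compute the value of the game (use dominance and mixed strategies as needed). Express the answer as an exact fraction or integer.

-78/31

Row 3 is strictly dominated by row 1, so the kicker never plays it.
The remaining 2×2 game on (1, 2) × (s1, s2) has no saddle point. Let the kicker play 1 with probability p; indifference gives 2p − 12(1−p) = −8p + 9(1−p), so p = 21/31.
Similarly the goalkeeper's optimal q on s1 is 17/31, and the value is 2·(17/31) + (-8)·(14/31) = -78/31.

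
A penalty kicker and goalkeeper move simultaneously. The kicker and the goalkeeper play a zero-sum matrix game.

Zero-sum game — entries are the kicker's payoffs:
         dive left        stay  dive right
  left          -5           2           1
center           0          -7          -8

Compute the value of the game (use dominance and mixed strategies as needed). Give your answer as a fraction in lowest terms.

Column stay is strictly dominated by dive right for the goalkeeper (it gives the kicker more in every row).
The remaining 2×2 game on (left, center) × (dive left, dive right) has no saddle point. Let the kicker play left with probability p; indifference gives −5p = p − 8(1−p), so p = 4/7.
Similarly the goalkeeper's optimal q on dive left is 9/14, and the value is -5·(9/14) + (1)·(5/14) = -20/7.

-20/7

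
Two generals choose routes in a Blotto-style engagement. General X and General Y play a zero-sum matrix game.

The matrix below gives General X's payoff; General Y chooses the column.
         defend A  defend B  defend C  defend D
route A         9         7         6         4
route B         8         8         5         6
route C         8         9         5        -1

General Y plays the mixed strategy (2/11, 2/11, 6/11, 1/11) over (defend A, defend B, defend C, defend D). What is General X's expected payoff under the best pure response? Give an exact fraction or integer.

route A: (9)·(2/11) + (7)·(2/11) + (6)·(6/11) + (4)·(1/11) = 72/11.
route B: (8)·(2/11) + (8)·(2/11) + (5)·(6/11) + (6)·(1/11) = 68/11.
route C: (8)·(2/11) + (9)·(2/11) + (5)·(6/11) + (-1)·(1/11) = 63/11.
The best pure response is route A with expected payoff 72/11.

72/11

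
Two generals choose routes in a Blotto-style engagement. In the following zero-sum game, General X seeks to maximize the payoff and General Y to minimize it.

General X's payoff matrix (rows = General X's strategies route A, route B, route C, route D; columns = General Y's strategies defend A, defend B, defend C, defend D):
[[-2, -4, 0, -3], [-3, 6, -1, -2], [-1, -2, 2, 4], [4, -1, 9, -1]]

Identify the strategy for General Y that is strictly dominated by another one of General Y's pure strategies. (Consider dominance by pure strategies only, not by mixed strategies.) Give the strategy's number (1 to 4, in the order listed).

3

General Y prefers columns that give General X less. Compare defend C with defend A: -2 < 0, -3 < -1, -1 < 2, 4 < 9.
So defend A strictly dominates defend C for General Y; defend C is strictly dominated.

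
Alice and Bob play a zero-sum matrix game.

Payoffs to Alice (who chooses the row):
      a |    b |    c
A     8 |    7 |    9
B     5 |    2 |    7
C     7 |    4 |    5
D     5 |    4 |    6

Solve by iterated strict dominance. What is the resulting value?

Row B is strictly dominated by row A (8>5, 7>2, 9>7); eliminate B.
Column c is strictly dominated by b for Bob (7<9, 4<5, 4<6); eliminate c.
Row D is strictly dominated by row A (8>5, 7>4); eliminate D.
Row C is strictly dominated by row A (8>7, 7>4); eliminate C.
Column a is strictly dominated by b for Bob (7<8); eliminate a.
Only (A, b) remains, with payoff 7.

7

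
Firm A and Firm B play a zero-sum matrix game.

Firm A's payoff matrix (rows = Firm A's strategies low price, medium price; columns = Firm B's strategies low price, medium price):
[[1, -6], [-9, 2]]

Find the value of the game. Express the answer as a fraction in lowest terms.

-26/9

Row minima are -6 and -9, so Firm A's maximin is -6; column maxima are 1 and 2, so Firm B's minimax is 1. These differ, so the equilibrium is in mixed strategies.
Let Firm A play low price with probability p. Firm B is indifferent when p − 9(1−p) = −6p + 2(1−p), giving p = 11/18.
Let Firm B play low price with probability q. Firm A is indifferent when q − 6(1−q) = −9q + 2(1−q), giving q = 4/9.
The value is 1·(4/9) + (-6)·(5/9) = -26/9.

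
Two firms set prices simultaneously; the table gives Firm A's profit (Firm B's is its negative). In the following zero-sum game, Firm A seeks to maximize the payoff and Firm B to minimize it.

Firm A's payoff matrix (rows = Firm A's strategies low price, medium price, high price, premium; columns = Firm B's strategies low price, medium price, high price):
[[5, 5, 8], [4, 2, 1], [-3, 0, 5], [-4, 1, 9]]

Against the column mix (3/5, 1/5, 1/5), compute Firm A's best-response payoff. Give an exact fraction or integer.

28/5

low price: (5)·(3/5) + (5)·(1/5) + (8)·(1/5) = 28/5.
medium price: (4)·(3/5) + (2)·(1/5) + (1)·(1/5) = 3.
high price: (-3)·(3/5) + (0)·(1/5) + (5)·(1/5) = -4/5.
premium: (-4)·(3/5) + (1)·(1/5) + (9)·(1/5) = -2/5.
The best pure response is low price with expected payoff 28/5.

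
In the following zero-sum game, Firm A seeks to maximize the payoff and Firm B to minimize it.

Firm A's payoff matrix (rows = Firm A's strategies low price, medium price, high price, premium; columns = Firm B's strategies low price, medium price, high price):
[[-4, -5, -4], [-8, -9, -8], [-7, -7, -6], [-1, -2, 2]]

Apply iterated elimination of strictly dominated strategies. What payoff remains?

Column high price is strictly dominated by medium price for Firm B (-5<-4, -9<-8, -7<-6, -2<2); eliminate high price.
Row medium price is strictly dominated by row low price (-4>-8, -5>-9); eliminate medium price.
Row high price is strictly dominated by row low price (-4>-7, -5>-7); eliminate high price.
Column low price is strictly dominated by medium price for Firm B (-5<-4, -2<-1); eliminate low price.
Row low price is strictly dominated by row premium (-2>-5); eliminate low price.
Only (premium, medium price) remains, with payoff -2.

-2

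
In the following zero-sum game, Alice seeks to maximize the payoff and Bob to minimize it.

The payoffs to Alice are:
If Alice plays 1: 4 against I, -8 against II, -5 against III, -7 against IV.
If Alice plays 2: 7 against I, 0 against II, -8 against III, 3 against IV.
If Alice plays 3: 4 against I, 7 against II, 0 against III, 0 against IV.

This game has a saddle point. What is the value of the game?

0

Row minima: -8, -8, 0 → Alice's maximin is 0.
Column maxima: 7, 7, 0, 3 → Bob's minimax is 0.
They coincide at (3, III), so the value is 0.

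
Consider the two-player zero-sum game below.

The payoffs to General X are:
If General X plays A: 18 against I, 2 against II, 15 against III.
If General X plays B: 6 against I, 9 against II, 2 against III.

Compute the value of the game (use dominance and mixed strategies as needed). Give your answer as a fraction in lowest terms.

Column I is strictly dominated by III for General Y (it gives General X more in every row).
The remaining 2×2 game on (A, B) × (II, III) has no saddle point. Let General X play A with probability p; indifference gives 2p + 9(1−p) = 15p + 2(1−p), so p = 7/20.
Similarly General Y's optimal q on II is 13/20, and the value is 2·(13/20) + (15)·(7/20) = 131/20.

131/20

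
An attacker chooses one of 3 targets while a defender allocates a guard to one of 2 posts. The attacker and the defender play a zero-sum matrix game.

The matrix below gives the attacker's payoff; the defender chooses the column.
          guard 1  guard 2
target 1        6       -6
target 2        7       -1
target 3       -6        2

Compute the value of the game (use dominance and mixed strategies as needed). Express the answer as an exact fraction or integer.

Row target 1 is strictly dominated by row target 2, so the attacker never plays it.
The remaining 2×2 game on (target 2, target 3) × (guard 1, guard 2) has no saddle point. Let the attacker play target 2 with probability p; indifference gives 7p − 6(1−p) = −p + 2(1−p), so p = 1/2.
Similarly the defender's optimal q on guard 1 is 3/16, and the value is 7·(3/16) + (-1)·(13/16) = 1/2.

1/2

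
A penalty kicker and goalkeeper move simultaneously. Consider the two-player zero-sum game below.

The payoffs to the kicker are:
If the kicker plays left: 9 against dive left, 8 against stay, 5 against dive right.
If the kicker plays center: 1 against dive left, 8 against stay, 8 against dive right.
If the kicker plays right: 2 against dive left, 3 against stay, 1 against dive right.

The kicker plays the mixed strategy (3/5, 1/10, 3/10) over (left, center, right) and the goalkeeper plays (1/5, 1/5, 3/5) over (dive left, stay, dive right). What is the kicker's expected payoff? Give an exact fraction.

Against (1/5, 1/5, 3/5), each row's expected payoff is left: 32/5; center: 33/5; right: 8/5.
Taking the (3/5, 1/10, 3/10)-weighted average: (3/5)·(32/5) + (1/10)·(33/5) + (3/10)·(8/5) = 249/50.

249/50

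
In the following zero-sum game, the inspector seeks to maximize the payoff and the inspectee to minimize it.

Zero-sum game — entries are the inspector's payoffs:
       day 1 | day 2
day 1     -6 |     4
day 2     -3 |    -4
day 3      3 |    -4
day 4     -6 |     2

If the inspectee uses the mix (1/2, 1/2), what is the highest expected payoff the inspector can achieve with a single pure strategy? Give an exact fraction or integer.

-1/2

day 1: (-6)·(1/2) + (4)·(1/2) = -1.
day 2: (-3)·(1/2) + (-4)·(1/2) = -7/2.
day 3: (3)·(1/2) + (-4)·(1/2) = -1/2.
day 4: (-6)·(1/2) + (2)·(1/2) = -2.
The best pure response is day 3 with expected payoff -1/2.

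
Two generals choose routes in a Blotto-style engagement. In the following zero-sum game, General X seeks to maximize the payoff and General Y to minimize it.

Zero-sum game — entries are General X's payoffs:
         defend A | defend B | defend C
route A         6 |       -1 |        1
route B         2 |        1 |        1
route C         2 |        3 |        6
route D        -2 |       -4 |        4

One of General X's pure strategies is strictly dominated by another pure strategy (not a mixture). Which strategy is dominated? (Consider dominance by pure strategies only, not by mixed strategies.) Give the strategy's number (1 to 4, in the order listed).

Compare route D with route C: 2 > -2, 3 > -4, 6 > 4.
So route C strictly dominates route D for General X; route D is strictly dominated.

4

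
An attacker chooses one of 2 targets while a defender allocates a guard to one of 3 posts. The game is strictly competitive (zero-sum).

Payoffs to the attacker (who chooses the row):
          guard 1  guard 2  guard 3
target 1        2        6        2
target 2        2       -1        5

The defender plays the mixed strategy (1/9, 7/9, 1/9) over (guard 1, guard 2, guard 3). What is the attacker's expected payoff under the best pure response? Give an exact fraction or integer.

46/9

target 1: (2)·(1/9) + (6)·(7/9) + (2)·(1/9) = 46/9.
target 2: (2)·(1/9) + (-1)·(7/9) + (5)·(1/9) = 0.
The best pure response is target 1 with expected payoff 46/9.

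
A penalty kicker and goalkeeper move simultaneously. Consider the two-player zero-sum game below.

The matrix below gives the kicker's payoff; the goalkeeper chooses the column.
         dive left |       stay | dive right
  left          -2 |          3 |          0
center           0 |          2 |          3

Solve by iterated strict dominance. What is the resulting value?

Column stay is strictly dominated by dive left for the goalkeeper (-2<3, 0<2); eliminate stay.
Column dive right is strictly dominated by dive left for the goalkeeper (-2<0, 0<3); eliminate dive right.
Row left is strictly dominated by row center (0>-2); eliminate left.
Only (center, dive left) remains, with payoff 0.

0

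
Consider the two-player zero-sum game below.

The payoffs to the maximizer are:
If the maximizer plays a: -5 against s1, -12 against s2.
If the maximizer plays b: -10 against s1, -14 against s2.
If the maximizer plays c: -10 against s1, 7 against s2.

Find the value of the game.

-155/24

Row b is strictly dominated by row a, so the maximizer never plays it.
The remaining 2×2 game on (a, c) × (s1, s2) has no saddle point. Let the maximizer play a with probability p; indifference gives −5p − 10(1−p) = −12p + 7(1−p), so p = 17/24.
Similarly the minimizer's optimal q on s1 is 19/24, and the value is -5·(19/24) + (-12)·(5/24) = -155/24.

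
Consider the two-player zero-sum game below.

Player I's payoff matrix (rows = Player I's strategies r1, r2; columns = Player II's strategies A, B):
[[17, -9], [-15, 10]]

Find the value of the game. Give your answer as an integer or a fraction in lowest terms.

35/51

Row minima are -9 and -15, so Player I's maximin is -9; column maxima are 17 and 10, so Player II's minimax is 10. These differ, so the equilibrium is in mixed strategies.
Let Player I play r1 with probability p. Player II is indifferent when 17p − 15(1−p) = −9p + 10(1−p), giving p = 25/51.
Let Player II play A with probability q. Player I is indifferent when 17q − 9(1−q) = −15q + 10(1−q), giving q = 19/51.
The value is 17·(19/51) + (-9)·(32/51) = 35/51.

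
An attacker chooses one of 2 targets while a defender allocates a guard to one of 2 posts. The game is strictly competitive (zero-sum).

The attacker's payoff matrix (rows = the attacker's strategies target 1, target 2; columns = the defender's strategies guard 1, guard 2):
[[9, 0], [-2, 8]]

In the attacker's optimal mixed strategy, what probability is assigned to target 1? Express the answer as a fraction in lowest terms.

Row minima are 0 and -2, so the attacker's maximin is 0; column maxima are 9 and 8, so the defender's minimax is 8. These differ, so the equilibrium is in mixed strategies.
Let the attacker play target 1 with probability p. The defender is indifferent when 9p − 2(1−p) = 8(1−p), giving p = 10/19.

10/19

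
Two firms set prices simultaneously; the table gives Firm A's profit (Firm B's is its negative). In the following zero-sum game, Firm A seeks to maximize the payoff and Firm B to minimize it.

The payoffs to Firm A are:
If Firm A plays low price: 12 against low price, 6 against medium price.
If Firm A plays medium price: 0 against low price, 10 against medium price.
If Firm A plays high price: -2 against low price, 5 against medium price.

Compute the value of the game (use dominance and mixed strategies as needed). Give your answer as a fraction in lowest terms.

Row high price is strictly dominated by row medium price, so Firm A never plays it.
The remaining 2×2 game on (low price, medium price) × (low price, medium price) has no saddle point. Let Firm A play low price with probability p; indifference gives 12p = 6p + 10(1−p), so p = 5/8.
Similarly Firm B's optimal q on low price is 1/4, and the value is 12·(1/4) + (6)·(3/4) = 15/2.

15/2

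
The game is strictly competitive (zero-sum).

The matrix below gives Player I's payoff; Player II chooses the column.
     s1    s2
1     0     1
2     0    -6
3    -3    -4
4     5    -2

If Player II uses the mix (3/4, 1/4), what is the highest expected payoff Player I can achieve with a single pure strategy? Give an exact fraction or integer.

1: (0)·(3/4) + (1)·(1/4) = 1/4.
2: (0)·(3/4) + (-6)·(1/4) = -3/2.
3: (-3)·(3/4) + (-4)·(1/4) = -13/4.
4: (5)·(3/4) + (-2)·(1/4) = 13/4.
The best pure response is 4 with expected payoff 13/4.

13/4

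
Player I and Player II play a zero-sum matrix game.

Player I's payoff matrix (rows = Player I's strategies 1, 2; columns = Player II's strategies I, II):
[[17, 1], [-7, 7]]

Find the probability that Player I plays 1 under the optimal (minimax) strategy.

7/15

Row minima are 1 and -7, so Player I's maximin is 1; column maxima are 17 and 7, so Player II's minimax is 7. These differ, so the equilibrium is in mixed strategies.
Let Player I play 1 with probability p. Player II is indifferent when 17p − 7(1−p) = p + 7(1−p), giving p = 7/15.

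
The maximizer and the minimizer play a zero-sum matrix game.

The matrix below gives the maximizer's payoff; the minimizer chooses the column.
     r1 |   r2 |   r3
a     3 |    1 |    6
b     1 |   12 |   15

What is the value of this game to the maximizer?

35/13

Column r3 is strictly dominated by r2 for the minimizer (it gives the maximizer more in every row).
The remaining 2×2 game on (a, b) × (r1, r2) has no saddle point. Let the maximizer play a with probability p; indifference gives 3p + (1−p) = p + 12(1−p), so p = 11/13.
Similarly the minimizer's optimal q on r1 is 11/13, and the value is 3·(11/13) + (1)·(2/13) = 35/13.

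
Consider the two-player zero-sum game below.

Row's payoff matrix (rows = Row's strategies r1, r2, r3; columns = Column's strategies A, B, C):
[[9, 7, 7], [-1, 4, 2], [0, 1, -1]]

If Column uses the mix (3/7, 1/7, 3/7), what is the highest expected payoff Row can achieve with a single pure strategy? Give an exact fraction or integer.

55/7

r1: (9)·(3/7) + (7)·(1/7) + (7)·(3/7) = 55/7.
r2: (-1)·(3/7) + (4)·(1/7) + (2)·(3/7) = 1.
r3: (0)·(3/7) + (1)·(1/7) + (-1)·(3/7) = -2/7.
The best pure response is r1 with expected payoff 55/7.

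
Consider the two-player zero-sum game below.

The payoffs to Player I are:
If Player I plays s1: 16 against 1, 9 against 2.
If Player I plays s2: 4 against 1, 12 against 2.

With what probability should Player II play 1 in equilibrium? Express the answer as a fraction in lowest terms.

Row minima are 9 and 4, so Player I's maximin is 9; column maxima are 16 and 12, so Player II's minimax is 12. These differ, so the equilibrium is in mixed strategies.
Let Player II play 1 with probability q. Player I is indifferent when 16q + 9(1−q) = 4q + 12(1−q), giving q = 1/5.

1/5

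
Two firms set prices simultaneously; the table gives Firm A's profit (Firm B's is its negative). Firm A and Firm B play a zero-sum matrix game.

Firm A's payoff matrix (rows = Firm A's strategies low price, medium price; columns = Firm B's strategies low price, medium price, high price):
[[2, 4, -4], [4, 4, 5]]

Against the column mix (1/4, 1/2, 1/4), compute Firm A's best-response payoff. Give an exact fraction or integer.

17/4

low price: (2)·(1/4) + (4)·(1/2) + (-4)·(1/4) = 3/2.
medium price: (4)·(1/4) + (4)·(1/2) + (5)·(1/4) = 17/4.
The best pure response is medium price with expected payoff 17/4.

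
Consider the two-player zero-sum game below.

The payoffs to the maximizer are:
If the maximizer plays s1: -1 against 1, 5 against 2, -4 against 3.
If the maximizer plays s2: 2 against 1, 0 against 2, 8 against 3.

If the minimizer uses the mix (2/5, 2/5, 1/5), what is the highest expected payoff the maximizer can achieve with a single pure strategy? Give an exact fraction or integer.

s1: (-1)·(2/5) + (5)·(2/5) + (-4)·(1/5) = 4/5.
s2: (2)·(2/5) + (0)·(2/5) + (8)·(1/5) = 12/5.
The best pure response is s2 with expected payoff 12/5.

12/5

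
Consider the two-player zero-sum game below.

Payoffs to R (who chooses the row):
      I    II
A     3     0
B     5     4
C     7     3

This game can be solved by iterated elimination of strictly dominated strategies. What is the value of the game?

4

Column I is strictly dominated by II for C (0<3, 4<5, 3<7); eliminate I.
Row A is strictly dominated by row B (4>0); eliminate A.
Row C is strictly dominated by row B (4>3); eliminate C.
Only (B, II) remains, with payoff 4.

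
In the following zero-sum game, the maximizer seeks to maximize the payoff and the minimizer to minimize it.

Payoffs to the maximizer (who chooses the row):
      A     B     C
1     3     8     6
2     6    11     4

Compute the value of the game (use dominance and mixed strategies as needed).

Column B is strictly dominated by A for the minimizer (it gives the maximizer more in every row).
The remaining 2×2 game on (1, 2) × (A, C) has no saddle point. Let the maximizer play 1 with probability p; indifference gives 3p + 6(1−p) = 6p + 4(1−p), so p = 2/5.
Similarly the minimizer's optimal q on A is 2/5, and the value is 3·(2/5) + (6)·(3/5) = 24/5.

24/5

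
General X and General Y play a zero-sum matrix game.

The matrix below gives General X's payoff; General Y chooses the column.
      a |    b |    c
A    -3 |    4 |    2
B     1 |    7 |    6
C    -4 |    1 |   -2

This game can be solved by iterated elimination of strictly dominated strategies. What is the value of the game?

1

Column c is strictly dominated by a for General Y (-3<2, 1<6, -4<-2); eliminate c.
Column b is strictly dominated by a for General Y (-3<4, 1<7, -4<1); eliminate b.
Row A is strictly dominated by row B (1>-3); eliminate A.
Row C is strictly dominated by row B (1>-4); eliminate C.
Only (B, a) remains, with payoff 1.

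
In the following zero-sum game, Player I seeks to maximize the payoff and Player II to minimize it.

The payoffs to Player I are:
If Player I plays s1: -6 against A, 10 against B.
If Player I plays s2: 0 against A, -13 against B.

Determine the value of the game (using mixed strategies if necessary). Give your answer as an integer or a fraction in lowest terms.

Row minima are -6 and -13, so Player I's maximin is -6; column maxima are 0 and 10, so Player II's minimax is 0. These differ, so the equilibrium is in mixed strategies.
Let Player I play s1 with probability p. Player II is indifferent when −6p = 10p − 13(1−p), giving p = 13/29.
Let Player II play A with probability q. Player I is indifferent when −6q + 10(1−q) = −13(1−q), giving q = 23/29.
The value is -6·(23/29) + (10)·(6/29) = -78/29.

-78/29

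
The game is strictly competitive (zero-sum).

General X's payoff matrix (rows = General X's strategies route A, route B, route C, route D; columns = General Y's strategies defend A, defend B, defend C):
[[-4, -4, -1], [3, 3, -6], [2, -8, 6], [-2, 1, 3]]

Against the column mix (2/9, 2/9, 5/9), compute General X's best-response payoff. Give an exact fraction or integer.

route A: (-4)·(2/9) + (-4)·(2/9) + (-1)·(5/9) = -7/3.
route B: (3)·(2/9) + (3)·(2/9) + (-6)·(5/9) = -2.
route C: (2)·(2/9) + (-8)·(2/9) + (6)·(5/9) = 2.
route D: (-2)·(2/9) + (1)·(2/9) + (3)·(5/9) = 13/9.
The best pure response is route C with expected payoff 2.

2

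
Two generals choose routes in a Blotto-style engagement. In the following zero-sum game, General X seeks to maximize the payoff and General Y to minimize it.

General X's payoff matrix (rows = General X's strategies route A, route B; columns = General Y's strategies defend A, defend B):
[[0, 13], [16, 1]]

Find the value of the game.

52/7

Row minima are 0 and 1, so General X's maximin is 1; column maxima are 16 and 13, so General Y's minimax is 13. These differ, so the equilibrium is in mixed strategies.
Let General X play route A with probability p. General Y is indifferent when 16(1−p) = 13p + (1−p), giving p = 15/28.
Let General Y play defend A with probability q. General X is indifferent when 13(1−q) = 16q + (1−q), giving q = 3/7.
The value is 0·(3/7) + (13)·(4/7) = 52/7.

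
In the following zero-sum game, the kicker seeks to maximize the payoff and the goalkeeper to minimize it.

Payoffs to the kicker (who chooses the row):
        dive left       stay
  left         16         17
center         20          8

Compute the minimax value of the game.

212/13

Row minima are 16 and 8, so the kicker's maximin is 16; column maxima are 20 and 17, so the goalkeeper's minimax is 17. These differ, so the equilibrium is in mixed strategies.
Let the kicker play left with probability p. The goalkeeper is indifferent when 16p + 20(1−p) = 17p + 8(1−p), giving p = 12/13.
Let the goalkeeper play dive left with probability q. The kicker is indifferent when 16q + 17(1−q) = 20q + 8(1−q), giving q = 9/13.
The value is 16·(9/13) + (17)·(4/13) = 212/13.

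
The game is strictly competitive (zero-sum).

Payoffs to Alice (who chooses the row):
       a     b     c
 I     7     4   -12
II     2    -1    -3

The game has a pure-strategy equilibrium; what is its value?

-3

Row minima: -12, -3 → Alice's maximin is -3.
Column maxima: 7, 4, -3 → Bob's minimax is -3.
They coincide at (II, c), so the value is -3.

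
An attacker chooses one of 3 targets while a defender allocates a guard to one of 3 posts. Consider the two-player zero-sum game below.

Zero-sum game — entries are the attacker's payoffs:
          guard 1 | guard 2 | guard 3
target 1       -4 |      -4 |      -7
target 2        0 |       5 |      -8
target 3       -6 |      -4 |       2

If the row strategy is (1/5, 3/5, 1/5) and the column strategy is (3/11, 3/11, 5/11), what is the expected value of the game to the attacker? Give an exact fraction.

-14/5

Against (3/11, 3/11, 5/11), each row's expected payoff is target 1: -59/11; target 2: -25/11; target 3: -20/11.
Taking the (1/5, 3/5, 1/5)-weighted average: (1/5)·(-59/11) + (3/5)·(-25/11) + (1/5)·(-20/11) = -14/5.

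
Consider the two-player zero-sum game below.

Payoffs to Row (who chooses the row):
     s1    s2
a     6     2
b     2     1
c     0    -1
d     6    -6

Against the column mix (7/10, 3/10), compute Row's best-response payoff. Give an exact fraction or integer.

24/5

a: (6)·(7/10) + (2)·(3/10) = 24/5.
b: (2)·(7/10) + (1)·(3/10) = 17/10.
c: (0)·(7/10) + (-1)·(3/10) = -3/10.
d: (6)·(7/10) + (-6)·(3/10) = 12/5.
The best pure response is a with expected payoff 24/5.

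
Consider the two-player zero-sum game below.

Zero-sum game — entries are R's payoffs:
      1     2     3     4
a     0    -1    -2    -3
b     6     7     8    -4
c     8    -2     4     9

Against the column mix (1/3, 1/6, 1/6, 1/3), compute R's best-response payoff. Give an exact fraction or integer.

6

a: (0)·(1/3) + (-1)·(1/6) + (-2)·(1/6) + (-3)·(1/3) = -3/2.
b: (6)·(1/3) + (7)·(1/6) + (8)·(1/6) + (-4)·(1/3) = 19/6.
c: (8)·(1/3) + (-2)·(1/6) + (4)·(1/6) + (9)·(1/3) = 6.
The best pure response is c with expected payoff 6.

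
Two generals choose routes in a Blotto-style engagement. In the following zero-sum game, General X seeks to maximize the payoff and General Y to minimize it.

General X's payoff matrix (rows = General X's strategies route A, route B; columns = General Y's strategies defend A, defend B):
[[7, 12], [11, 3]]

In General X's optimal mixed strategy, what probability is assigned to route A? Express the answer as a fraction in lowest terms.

Row minima are 7 and 3, so General X's maximin is 7; column maxima are 11 and 12, so General Y's minimax is 11. These differ, so the equilibrium is in mixed strategies.
Let General X play route A with probability p. General Y is indifferent when 7p + 11(1−p) = 12p + 3(1−p), giving p = 8/13.

8/13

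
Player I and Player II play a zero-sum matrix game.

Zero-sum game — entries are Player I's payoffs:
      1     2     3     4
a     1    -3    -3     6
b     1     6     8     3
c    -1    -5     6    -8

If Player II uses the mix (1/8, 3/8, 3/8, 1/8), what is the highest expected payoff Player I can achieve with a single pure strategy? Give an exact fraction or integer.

23/4

a: (1)·(1/8) + (-3)·(3/8) + (-3)·(3/8) + (6)·(1/8) = -11/8.
b: (1)·(1/8) + (6)·(3/8) + (8)·(3/8) + (3)·(1/8) = 23/4.
c: (-1)·(1/8) + (-5)·(3/8) + (6)·(3/8) + (-8)·(1/8) = -3/4.
The best pure response is b with expected payoff 23/4.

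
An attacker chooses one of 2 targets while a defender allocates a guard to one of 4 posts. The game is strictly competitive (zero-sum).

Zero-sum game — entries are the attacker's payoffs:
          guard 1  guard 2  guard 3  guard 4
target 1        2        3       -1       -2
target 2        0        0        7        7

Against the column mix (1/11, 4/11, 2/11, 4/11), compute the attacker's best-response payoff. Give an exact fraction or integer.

target 1: (2)·(1/11) + (3)·(4/11) + (-1)·(2/11) + (-2)·(4/11) = 4/11.
target 2: (0)·(1/11) + (0)·(4/11) + (7)·(2/11) + (7)·(4/11) = 42/11.
The best pure response is target 2 with expected payoff 42/11.

42/11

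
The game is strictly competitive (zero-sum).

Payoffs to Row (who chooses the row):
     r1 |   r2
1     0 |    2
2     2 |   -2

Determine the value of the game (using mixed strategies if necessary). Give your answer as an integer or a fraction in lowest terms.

2/3

Row minima are 0 and -2, so Row's maximin is 0; column maxima are 2 and 2, so Column's minimax is 2. These differ, so the equilibrium is in mixed strategies.
Let Row play 1 with probability p. Column is indifferent when 2(1−p) = 2p − 2(1−p), giving p = 2/3.
Let Column play r1 with probability q. Row is indifferent when 2(1−q) = 2q − 2(1−q), giving q = 2/3.
The value is 0·(2/3) + (2)·(1/3) = 2/3.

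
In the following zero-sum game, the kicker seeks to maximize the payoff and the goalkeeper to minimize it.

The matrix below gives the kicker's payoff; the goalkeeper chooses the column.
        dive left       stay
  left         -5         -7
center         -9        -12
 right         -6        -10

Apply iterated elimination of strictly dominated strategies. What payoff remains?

-7

Row center is strictly dominated by row left (-5>-9, -7>-12); eliminate center.
Row right is strictly dominated by row left (-5>-6, -7>-10); eliminate right.
Column dive left is strictly dominated by stay for the goalkeeper (-7<-5); eliminate dive left.
Only (left, stay) remains, with payoff -7.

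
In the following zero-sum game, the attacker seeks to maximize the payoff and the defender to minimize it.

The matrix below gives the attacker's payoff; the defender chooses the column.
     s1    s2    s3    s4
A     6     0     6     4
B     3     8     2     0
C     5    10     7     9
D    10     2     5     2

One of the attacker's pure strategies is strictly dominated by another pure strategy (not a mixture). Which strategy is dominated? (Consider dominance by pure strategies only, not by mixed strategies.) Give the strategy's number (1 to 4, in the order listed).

Compare B with C: 5 > 3, 10 > 8, 7 > 2, 9 > 0.
So C strictly dominates B for the attacker; B is strictly dominated.

2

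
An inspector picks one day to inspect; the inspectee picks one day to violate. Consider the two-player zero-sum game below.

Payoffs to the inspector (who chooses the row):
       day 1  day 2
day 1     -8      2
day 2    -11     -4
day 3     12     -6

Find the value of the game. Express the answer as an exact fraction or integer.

-6/7

Row day 2 is strictly dominated by row day 1, so the inspector never plays it.
The remaining 2×2 game on (day 1, day 3) × (day 1, day 2) has no saddle point. Let the inspector play day 1 with probability p; indifference gives −8p + 12(1−p) = 2p − 6(1−p), so p = 9/14.
Similarly the inspectee's optimal q on day 1 is 2/7, and the value is -8·(2/7) + (2)·(5/7) = -6/7.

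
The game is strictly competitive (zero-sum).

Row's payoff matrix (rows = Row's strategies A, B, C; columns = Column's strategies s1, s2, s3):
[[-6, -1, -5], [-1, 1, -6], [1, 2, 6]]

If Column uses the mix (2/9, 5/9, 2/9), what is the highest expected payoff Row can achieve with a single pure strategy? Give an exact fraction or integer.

8/3

A: (-6)·(2/9) + (-1)·(5/9) + (-5)·(2/9) = -3.
B: (-1)·(2/9) + (1)·(5/9) + (-6)·(2/9) = -1.
C: (1)·(2/9) + (2)·(5/9) + (6)·(2/9) = 8/3.
The best pure response is C with expected payoff 8/3.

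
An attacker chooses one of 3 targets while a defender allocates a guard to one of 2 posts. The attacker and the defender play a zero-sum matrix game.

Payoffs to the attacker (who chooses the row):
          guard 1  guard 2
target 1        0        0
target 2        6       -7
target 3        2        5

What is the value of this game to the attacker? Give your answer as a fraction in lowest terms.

Row target 1 is strictly dominated by row target 3, so the attacker never plays it.
The remaining 2×2 game on (target 2, target 3) × (guard 1, guard 2) has no saddle point. Let the attacker play target 2 with probability p; indifference gives 6p + 2(1−p) = −7p + 5(1−p), so p = 3/16.
Similarly the defender's optimal q on guard 1 is 3/4, and the value is 6·(3/4) + (-7)·(1/4) = 11/4.

11/4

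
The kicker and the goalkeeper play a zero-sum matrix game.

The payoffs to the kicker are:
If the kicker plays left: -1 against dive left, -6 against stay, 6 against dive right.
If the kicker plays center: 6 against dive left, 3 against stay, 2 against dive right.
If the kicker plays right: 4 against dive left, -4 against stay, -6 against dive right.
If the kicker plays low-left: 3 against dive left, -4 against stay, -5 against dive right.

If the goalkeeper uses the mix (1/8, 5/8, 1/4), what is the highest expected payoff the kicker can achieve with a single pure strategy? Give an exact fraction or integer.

left: (-1)·(1/8) + (-6)·(5/8) + (6)·(1/4) = -19/8.
center: (6)·(1/8) + (3)·(5/8) + (2)·(1/4) = 25/8.
right: (4)·(1/8) + (-4)·(5/8) + (-6)·(1/4) = -7/2.
low-left: (3)·(1/8) + (-4)·(5/8) + (-5)·(1/4) = -27/8.
The best pure response is center with expected payoff 25/8.

25/8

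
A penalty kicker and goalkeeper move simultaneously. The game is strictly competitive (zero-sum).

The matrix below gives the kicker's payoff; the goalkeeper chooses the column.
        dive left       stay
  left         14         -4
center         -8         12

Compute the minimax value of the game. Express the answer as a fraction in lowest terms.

68/19

Row minima are -4 and -8, so the kicker's maximin is -4; column maxima are 14 and 12, so the goalkeeper's minimax is 12. These differ, so the equilibrium is in mixed strategies.
Let the kicker play left with probability p. The goalkeeper is indifferent when 14p − 8(1−p) = −4p + 12(1−p), giving p = 10/19.
Let the goalkeeper play dive left with probability q. The kicker is indifferent when 14q − 4(1−q) = −8q + 12(1−q), giving q = 8/19.
The value is 14·(8/19) + (-4)·(11/19) = 68/19.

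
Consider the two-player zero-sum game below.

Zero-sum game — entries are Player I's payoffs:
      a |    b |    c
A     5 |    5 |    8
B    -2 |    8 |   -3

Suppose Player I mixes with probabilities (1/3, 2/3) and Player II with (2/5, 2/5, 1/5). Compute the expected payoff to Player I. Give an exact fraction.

Against (2/5, 2/5, 1/5), each row's expected payoff is A: 28/5; B: 9/5.
Taking the (1/3, 2/3)-weighted average: (1/3)·(28/5) + (2/3)·(9/5) = 46/15.

46/15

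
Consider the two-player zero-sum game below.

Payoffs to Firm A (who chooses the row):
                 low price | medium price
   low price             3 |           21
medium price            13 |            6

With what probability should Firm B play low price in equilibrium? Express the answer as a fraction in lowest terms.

Row minima are 3 and 6, so Firm A's maximin is 6; column maxima are 13 and 21, so Firm B's minimax is 13. These differ, so the equilibrium is in mixed strategies.
Let Firm B play low price with probability q. Firm A is indifferent when 3q + 21(1−q) = 13q + 6(1−q), giving q = 3/5.

3/5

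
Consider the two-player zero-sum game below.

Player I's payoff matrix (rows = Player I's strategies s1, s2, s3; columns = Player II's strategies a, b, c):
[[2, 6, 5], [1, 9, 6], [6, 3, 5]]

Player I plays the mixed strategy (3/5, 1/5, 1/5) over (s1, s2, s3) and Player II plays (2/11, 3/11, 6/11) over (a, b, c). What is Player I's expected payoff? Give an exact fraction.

Against (2/11, 3/11, 6/11), each row's expected payoff is s1: 52/11; s2: 65/11; s3: 51/11.
Taking the (3/5, 1/5, 1/5)-weighted average: (3/5)·(52/11) + (1/5)·(65/11) + (1/5)·(51/11) = 272/55.

272/55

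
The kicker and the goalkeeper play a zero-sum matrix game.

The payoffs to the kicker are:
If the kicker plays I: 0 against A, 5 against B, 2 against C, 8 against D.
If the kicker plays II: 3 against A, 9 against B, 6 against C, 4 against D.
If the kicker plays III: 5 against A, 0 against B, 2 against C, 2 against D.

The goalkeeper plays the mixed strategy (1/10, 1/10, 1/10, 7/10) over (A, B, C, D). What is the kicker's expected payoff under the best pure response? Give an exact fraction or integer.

I: (0)·(1/10) + (5)·(1/10) + (2)·(1/10) + (8)·(7/10) = 63/10.
II: (3)·(1/10) + (9)·(1/10) + (6)·(1/10) + (4)·(7/10) = 23/5.
III: (5)·(1/10) + (0)·(1/10) + (2)·(1/10) + (2)·(7/10) = 21/10.
The best pure response is I with expected payoff 63/10.

63/10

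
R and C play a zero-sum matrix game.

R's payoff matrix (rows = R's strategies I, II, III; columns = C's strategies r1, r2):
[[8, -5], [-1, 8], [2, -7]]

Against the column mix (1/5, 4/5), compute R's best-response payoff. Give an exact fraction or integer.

I: (8)·(1/5) + (-5)·(4/5) = -12/5.
II: (-1)·(1/5) + (8)·(4/5) = 31/5.
III: (2)·(1/5) + (-7)·(4/5) = -26/5.
The best pure response is II with expected payoff 31/5.

31/5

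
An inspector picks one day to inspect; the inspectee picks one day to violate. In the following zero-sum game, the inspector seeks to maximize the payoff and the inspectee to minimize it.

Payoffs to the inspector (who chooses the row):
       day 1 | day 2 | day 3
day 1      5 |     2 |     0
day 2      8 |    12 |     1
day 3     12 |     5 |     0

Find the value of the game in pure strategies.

Row minima: 0, 1, 0 → the inspector's maximin is 1.
Column maxima: 12, 12, 1 → the inspectee's minimax is 1.
They coincide at (day 2, day 3), so the value is 1.

1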